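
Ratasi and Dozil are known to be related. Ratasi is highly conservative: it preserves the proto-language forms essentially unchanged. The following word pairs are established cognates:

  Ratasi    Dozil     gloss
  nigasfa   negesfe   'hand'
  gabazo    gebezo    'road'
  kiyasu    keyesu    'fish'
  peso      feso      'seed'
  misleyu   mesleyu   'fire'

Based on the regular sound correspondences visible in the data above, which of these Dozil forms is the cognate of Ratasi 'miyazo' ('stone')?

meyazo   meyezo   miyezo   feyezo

meyezo

nigasfa ~ negesfe, kiyasu ~ keyesu — Ratasi i corresponds to Dozil e after a consonant, before a consonant other than r, m, n, p, b, f, v.
nigasfa ~ negesfe, gabazo ~ gebezo — Ratasi a corresponds to Dozil e after a consonant, before a consonant other than r, m, n, p, b, f, v.
Applying these to Ratasi 'miyazo':
  miyazo → meyazo   (i→e after a consonant, before a consonant other than r, m, n, p, b, f, v)
  meyazo → meyezo   (a→e after a consonant, before a consonant other than r, m, n, p, b, f, v)
So the Dozil cognate is 'meyezo'.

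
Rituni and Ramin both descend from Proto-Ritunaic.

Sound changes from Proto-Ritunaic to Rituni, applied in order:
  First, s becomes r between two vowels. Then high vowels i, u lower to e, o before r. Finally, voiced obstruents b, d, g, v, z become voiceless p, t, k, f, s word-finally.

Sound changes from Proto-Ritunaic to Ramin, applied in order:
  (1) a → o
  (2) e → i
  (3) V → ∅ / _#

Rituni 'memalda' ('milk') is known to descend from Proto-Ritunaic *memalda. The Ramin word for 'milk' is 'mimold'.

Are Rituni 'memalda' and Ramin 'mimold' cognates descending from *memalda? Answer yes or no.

Derive the expected Ramin reflex of *memalda:
Ramin: *memalda
  memalda → memoldo   [vowel merger]
  memoldo → mimoldo   [vowel merger]
  mimoldo → mimold   [apocope]
  giving Ramin mimold.
Ramin 'mimold' matches the regular reflex exactly, so the pair is cognate.

yes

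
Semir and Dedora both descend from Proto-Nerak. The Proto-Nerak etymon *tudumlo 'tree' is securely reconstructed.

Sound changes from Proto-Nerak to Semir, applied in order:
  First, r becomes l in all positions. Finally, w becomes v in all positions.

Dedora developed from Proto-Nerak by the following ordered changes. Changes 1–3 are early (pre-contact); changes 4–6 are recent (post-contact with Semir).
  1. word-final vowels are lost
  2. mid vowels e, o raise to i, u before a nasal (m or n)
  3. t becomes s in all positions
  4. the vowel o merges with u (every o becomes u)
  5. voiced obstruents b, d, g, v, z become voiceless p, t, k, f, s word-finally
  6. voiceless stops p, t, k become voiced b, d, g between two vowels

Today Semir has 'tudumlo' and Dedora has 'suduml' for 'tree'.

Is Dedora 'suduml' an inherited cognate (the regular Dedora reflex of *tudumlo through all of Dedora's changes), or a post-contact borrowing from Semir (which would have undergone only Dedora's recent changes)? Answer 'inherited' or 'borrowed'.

inherited

If inherited, *tudumlo would pass through all of Dedora's changes:
Dedora: start from *tudumlo.
  rule 1 (apocope): tudumlo → tuduml
  rule 2: no change — tuduml
  rule 3 (unconditioned shift): tuduml → suduml
  rule 4: no change — suduml
  rule 5: no change — suduml
  rule 6: no change — suduml
  ⇒ Dedora suduml
If borrowed from Semir 'tudumlo' after the early changes, it would undergo only the recent ones:
  rule 4 (vowel merger): tudumlo → tudumlu
  rule 5 (final devoicing): no change (tudumlu)
  rule 6 (intervocalic voicing): no change (tudumlu)
  ⇒ as a loan: tudumlu
Dedora 'suduml' matches the inherited outcome exactly, so it is an inherited cognate, not a loan.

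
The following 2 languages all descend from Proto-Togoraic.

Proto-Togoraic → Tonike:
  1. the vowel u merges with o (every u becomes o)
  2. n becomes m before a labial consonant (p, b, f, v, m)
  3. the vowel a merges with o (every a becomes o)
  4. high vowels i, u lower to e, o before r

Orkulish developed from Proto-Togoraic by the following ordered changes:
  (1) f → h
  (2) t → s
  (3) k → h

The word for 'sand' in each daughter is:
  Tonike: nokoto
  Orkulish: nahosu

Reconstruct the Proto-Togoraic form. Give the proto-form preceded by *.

*nakotu

Position 5: Tonike has t, Orkulish has s. Tonike preserves t here (none of its changes turn any other segment into t), so the proto-segment is *t.
Position 6: Tonike has o, Orkulish has u. Orkulish preserves u here (none of its changes turn any other segment into u), so the proto-segment is *u.
Position 3: Tonike has k, Orkulish has h. Tonike preserves k here (none of its changes turn any other segment into k), so the proto-segment is *k.
This points to *nakotu. Verify forward in each daughter:
Tonike: *nakotu
  nakotu → nakoto   [vowel merger]
  nakoto (rule 2 does not apply)
  nakoto → nokoto   [vowel merger]
  nokoto (rule 4 does not apply)
  giving Tonike nokoto.
Orkulish: *nakotu > nakosu > nahosu  (by unconditioned shift, unconditioned shift)
No other proto-form is consistent with every reflex, so the reconstruction is *nakotu.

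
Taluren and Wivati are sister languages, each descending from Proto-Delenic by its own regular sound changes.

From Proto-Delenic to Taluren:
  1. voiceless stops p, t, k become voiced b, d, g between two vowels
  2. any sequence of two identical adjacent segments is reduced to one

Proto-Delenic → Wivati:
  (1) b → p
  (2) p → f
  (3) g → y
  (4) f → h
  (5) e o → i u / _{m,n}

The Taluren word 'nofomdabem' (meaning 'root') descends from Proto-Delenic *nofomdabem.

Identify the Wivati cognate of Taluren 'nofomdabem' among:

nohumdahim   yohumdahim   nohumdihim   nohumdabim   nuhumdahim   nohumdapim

Wivati: *nofomdabem > nofomdapem > nofomdafem > nohomdahem > nohumdahim  (by unconditioned shift, unconditioned shift, unconditioned shift, pre-nasal raising)
The other candidates each miss or misapply at least one Wivati change.

nohumdahim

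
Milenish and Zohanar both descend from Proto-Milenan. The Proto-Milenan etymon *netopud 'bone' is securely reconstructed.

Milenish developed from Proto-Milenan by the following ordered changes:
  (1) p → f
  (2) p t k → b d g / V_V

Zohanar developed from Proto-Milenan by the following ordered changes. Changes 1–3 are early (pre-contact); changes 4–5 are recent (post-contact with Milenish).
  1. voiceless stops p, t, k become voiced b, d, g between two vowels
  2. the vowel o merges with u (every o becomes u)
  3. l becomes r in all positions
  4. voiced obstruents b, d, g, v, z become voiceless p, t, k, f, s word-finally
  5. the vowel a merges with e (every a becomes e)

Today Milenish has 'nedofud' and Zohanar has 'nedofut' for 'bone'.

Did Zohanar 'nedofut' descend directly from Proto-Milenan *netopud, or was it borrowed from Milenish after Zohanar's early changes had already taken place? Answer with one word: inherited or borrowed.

If inherited, *netopud would pass through all of Zohanar's changes:
Zohanar: *netopud > nedobud > nedubud > nedubut  (by intervocalic voicing, vowel merger, final devoicing)
If borrowed from Milenish 'nedofud' after the early changes, it would undergo only the recent ones:
  rule 4 (final devoicing): nedofud → nedofut
  rule 5 (vowel merger): no change (nedofut)
  ⇒ as a loan: nedofut
Zohanar 'nedofut' matches the loan outcome 'nedofut', not the inherited 'nedubut' — it skipped the early Zohanar changes, so it was borrowed from Milenish.

borrowed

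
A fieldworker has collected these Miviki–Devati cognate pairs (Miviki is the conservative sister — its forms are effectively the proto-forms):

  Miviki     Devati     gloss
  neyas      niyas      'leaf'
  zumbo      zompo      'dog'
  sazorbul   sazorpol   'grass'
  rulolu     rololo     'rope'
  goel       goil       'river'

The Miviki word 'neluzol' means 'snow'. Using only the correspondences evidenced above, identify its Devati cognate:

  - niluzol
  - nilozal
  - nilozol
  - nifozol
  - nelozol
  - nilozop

nilozol

neyas ~ niyas — Miviki e corresponds to Devati i after a consonant, before a consonant other than r, m, n, p, b, f, v.
sazorbul ~ sazorpol, rulolu ~ rololo — Miviki u corresponds to Devati o after a consonant, before a consonant other than r, m, n, p, b, f, v.
Applying these to Miviki 'neluzol':
  neluzol → niluzol   (e→i after a consonant, before a consonant other than r, m, n, p, b, f, v)
  niluzol → nilozol   (u→o after a consonant, before a consonant other than r, m, n, p, b, f, v)
So the Devati cognate is 'nilozol'.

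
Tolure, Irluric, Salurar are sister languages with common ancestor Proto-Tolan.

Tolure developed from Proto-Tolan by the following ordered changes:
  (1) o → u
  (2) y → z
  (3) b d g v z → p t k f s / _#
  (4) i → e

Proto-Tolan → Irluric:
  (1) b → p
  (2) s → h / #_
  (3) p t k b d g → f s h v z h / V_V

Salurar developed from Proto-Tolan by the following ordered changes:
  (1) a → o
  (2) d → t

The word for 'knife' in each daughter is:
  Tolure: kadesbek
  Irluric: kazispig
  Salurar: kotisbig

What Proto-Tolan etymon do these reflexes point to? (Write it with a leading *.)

*kadisbig

Position 4: Tolure has e, Irluric has i, Salurar has i. Irluric preserves i here (none of its changes turn any other segment into i), so the proto-segment is *i.
Position 6: Tolure has b, Irluric has p, Salurar has b. Tolure preserves b here (none of its changes turn any other segment into b), so the proto-segment is *b.
Position 8: Tolure has k, Irluric has g, Salurar has g. Irluric preserves g here (none of its changes turn any other segment into g), so the proto-segment is *g.
Verify the candidate proto-form against each daughter:
Tolure: start from *kadisbig.
  rule 1: no change — kadisbig
  rule 2: no change — kadisbig
  rule 3 (final devoicing): kadisbig → kadisbik
  rule 4 (vowel merger): kadisbik → kadesbek
  ⇒ Tolure kadesbek
Irluric: start from *kadisbig.
  rule 1 (unconditioned shift): kadisbig → kadispig
  rule 2: no change — kadispig
  rule 3 (intervocalic lenition): kadispig → kazispig
  ⇒ Irluric kazispig
Salurar: start from *kadisbig.
  rule 1 (vowel merger): kadisbig → kodisbig
  rule 2 (unconditioned shift): kodisbig → kotisbig
  ⇒ Salurar kotisbig
*kadisbig is the unique common source.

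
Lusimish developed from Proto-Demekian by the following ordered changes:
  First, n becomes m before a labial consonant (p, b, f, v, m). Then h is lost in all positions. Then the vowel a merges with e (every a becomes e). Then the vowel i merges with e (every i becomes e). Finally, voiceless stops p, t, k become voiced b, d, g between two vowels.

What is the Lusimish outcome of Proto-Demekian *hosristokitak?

osrestogedek

Lusimish: start from *hosristokitak.
  rule 1: no change — hosristokitak
  rule 2 (h-loss): hosristokitak → osristokitak
  rule 3 (vowel merger): osristokitak → osristokitek
  rule 4 (vowel merger): osristokitek → osrestoketek
  rule 5 (intervocalic voicing): osrestoketek → osrestogedek
  ⇒ Lusimish osrestogedek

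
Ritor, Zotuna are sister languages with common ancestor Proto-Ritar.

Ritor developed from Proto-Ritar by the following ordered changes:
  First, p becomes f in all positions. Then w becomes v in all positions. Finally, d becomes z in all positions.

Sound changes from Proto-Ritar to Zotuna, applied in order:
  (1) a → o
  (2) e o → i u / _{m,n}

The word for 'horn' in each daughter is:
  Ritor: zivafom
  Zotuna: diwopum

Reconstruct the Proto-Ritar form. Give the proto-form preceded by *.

Position 6: Ritor has o, Zotuna has u. Ritor preserves o here (none of its changes turn any other segment into o), so the proto-segment is *o.
Position 5: Ritor has f, Zotuna has p. Zotuna preserves p here (none of its changes turn any other segment into p), so the proto-segment is *p.
Position 3: Ritor has v, Zotuna has w. Zotuna preserves w here (none of its changes turn any other segment into w), so the proto-segment is *w.
This points to *diwapom. Verify forward in each daughter:
Ritor: start from *diwapom.
  rule 1 (unconditioned shift): diwapom → diwafom
  rule 2 (unconditioned shift): diwafom → divafom
  rule 3 (unconditioned shift): divafom → zivafom
  ⇒ Ritor zivafom
Zotuna: *diwapom
  diwapom → diwopom   [vowel merger]
  diwopom → diwopum   [pre-nasal raising]
  giving Zotuna diwopum.
*diwapom is the unique common source.

*diwapom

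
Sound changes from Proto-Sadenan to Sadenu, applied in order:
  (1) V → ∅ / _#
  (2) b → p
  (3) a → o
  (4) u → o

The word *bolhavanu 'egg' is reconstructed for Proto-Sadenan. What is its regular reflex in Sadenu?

polhovon

Sadenu: *bolhavanu
  bolhavanu → bolhavan   [apocope]
  bolhavan → polhavan   [unconditioned shift]
  polhavan → polhovon   [vowel merger]
  polhovon (rule 4 does not apply)
  giving Sadenu polhovon.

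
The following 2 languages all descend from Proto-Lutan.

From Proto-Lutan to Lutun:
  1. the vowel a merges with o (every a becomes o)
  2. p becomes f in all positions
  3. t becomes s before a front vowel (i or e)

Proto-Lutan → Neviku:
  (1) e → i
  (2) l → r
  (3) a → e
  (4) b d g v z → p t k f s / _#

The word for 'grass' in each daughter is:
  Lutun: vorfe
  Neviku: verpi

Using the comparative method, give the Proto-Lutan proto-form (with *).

Position 2: Lutun has o, Neviku has e. In Neviku, e can only continue *a, so the proto-segment is *a.
Position 5: Lutun has e, Neviku has i. Lutun preserves e here (none of its changes turn any other segment into e), so the proto-segment is *e.
Position 4: Lutun has f, Neviku has p. Taking the neighbouring segments as reconstructed: Lutun f could go back to *p or *f; Neviku p can only go back to *p — the one source consistent with every daughter is *p.
The remaining positions agree across the daughters. Check the candidate against every language:
Lutun: *varpe > vorpe > vorfe  (by vowel merger, unconditioned shift)
Neviku: *varpe > varpi > verpi  (by vowel merger, vowel merger)
No other proto-form is consistent with every reflex, so the reconstruction is *varpe.

*varpe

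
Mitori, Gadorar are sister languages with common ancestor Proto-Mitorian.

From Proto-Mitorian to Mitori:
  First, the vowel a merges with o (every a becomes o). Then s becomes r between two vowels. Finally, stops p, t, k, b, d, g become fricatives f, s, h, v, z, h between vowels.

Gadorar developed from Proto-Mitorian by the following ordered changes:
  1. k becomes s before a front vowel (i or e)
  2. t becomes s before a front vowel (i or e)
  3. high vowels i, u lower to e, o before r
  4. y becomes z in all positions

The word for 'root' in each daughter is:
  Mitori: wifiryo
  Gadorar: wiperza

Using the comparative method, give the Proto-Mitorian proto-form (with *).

Position 7: Mitori has o, Gadorar has a. Gadorar preserves a here (none of its changes turn any other segment into a), so the proto-segment is *a.
Position 3: Mitori has f, Gadorar has p. Gadorar preserves p here (none of its changes turn any other segment into p), so the proto-segment is *p.
Position 4: Mitori has i, Gadorar has e. Mitori preserves i here (none of its changes turn any other segment into i), so the proto-segment is *i.
Continuing position by position gives *wipirya; check it forward:
Mitori: *wipirya > wipiryo > wifiryo  (by vowel merger, intervocalic lenition)
Gadorar: start from *wipirya.
  rule 1: no change — wipirya
  rule 2: no change — wipirya
  rule 3 (pre-rhotic lowering): wipirya → wiperya
  rule 4 (unconditioned shift): wiperya → wiperza
  ⇒ Gadorar wiperza
Only *wipirya yields all of Mitori wifiryo, Gadorar wiperza.

*wipirya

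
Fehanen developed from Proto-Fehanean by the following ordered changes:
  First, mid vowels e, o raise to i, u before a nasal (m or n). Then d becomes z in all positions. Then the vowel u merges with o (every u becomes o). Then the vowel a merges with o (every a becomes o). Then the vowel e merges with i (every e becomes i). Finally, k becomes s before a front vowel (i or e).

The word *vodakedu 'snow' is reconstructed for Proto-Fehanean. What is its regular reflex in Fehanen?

Fehanen: start from *vodakedu.
  rule 1: no change — vodakedu
  rule 2 (unconditioned shift): vodakedu → vozakezu
  rule 3 (vowel merger): vozakezu → vozakezo
  rule 4 (vowel merger): vozakezo → vozokezo
  rule 5 (vowel merger): vozokezo → vozokizo
  rule 6 (palatalisation): vozokizo → vozosizo
  ⇒ Fehanen vozosizo

vozosizo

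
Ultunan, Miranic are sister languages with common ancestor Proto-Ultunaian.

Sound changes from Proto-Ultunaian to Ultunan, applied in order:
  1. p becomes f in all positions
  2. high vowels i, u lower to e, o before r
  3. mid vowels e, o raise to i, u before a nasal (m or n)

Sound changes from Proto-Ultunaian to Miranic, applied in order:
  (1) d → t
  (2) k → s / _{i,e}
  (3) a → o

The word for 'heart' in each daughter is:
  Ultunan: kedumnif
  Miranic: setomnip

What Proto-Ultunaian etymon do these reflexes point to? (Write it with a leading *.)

Position 3: Ultunan has d, Miranic has t. Ultunan preserves d here (none of its changes turn any other segment into d), so the proto-segment is *d.
Position 8: Ultunan has f, Miranic has p. Miranic preserves p here (none of its changes turn any other segment into p), so the proto-segment is *p.
Verify the candidate proto-form against each daughter:
Ultunan: start from *kedomnip.
  rule 1 (unconditioned shift): kedomnip → kedomnif
  rule 2: no change — kedomnif
  rule 3 (pre-nasal raising): kedomnif → kedumnif
  ⇒ Ultunan kedumnif
Miranic: *kedomnip
  kedomnip → ketomnip   [unconditioned shift]
  ketomnip → setomnip   [palatalisation]
  setomnip (rule 3 does not apply)
  giving Miranic setomnip.
*kedomnip is the unique common source.

*kedomnip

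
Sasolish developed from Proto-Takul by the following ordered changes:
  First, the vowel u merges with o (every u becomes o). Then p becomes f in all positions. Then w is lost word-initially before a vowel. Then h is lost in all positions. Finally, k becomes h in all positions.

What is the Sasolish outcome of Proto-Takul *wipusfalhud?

ifosfalod

Sasolish: *wipusfalhud > wiposfalhod > wifosfalhod > ifosfalhod > ifosfalod  (by vowel merger, unconditioned shift, glide loss, h-loss)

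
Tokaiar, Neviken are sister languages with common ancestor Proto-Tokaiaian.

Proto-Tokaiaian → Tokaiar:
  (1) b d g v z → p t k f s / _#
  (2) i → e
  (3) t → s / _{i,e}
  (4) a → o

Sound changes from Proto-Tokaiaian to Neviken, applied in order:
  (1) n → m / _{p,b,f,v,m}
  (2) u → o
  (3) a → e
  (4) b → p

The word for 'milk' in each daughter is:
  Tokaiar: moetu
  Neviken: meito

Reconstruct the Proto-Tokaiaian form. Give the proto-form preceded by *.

*maitu

Position 2: Tokaiar has o, Neviken has e. Taking the neighbouring segments as reconstructed: Tokaiar o could go back to *a or *o; Neviken e could go back to *a or *e — the one source consistent with every daughter is *a.
Position 5: Tokaiar has u, Neviken has o. Tokaiar preserves u here (none of its changes turn any other segment into u), so the proto-segment is *u.
This points to *maitu. Verify forward in each daughter:
Tokaiar: start from *maitu.
  rule 1: no change — maitu
  rule 2 (vowel merger): maitu → maetu
  rule 3: no change — maetu
  rule 4 (vowel merger): maetu → moetu
  ⇒ Tokaiar moetu
Neviken: start from *maitu.
  rule 1: no change — maitu
  rule 2 (vowel merger): maitu → maito
  rule 3 (vowel merger): maito → meito
  rule 4: no change — meito
  ⇒ Neviken meito
No other proto-form is consistent with every reflex, so the reconstruction is *maitu.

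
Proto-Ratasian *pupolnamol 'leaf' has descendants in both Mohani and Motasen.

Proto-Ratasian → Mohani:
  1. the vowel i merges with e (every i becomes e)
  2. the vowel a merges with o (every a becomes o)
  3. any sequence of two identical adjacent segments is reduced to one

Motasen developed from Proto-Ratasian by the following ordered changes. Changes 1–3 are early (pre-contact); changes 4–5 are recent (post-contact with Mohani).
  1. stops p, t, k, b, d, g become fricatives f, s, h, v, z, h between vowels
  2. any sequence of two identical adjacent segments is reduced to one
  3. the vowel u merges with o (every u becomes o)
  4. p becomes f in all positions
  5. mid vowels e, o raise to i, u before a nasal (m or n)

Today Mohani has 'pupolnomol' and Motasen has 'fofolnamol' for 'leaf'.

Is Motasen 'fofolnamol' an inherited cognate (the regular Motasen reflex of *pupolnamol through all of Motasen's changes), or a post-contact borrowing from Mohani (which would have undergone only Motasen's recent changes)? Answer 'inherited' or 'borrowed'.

If inherited, *pupolnamol would pass through all of Motasen's changes:
Motasen: *pupolnamol > pufolnamol > pofolnamol > fofolnamol  (by intervocalic lenition, vowel merger, unconditioned shift)
If borrowed from Mohani 'pupolnomol' after the early changes, it would undergo only the recent ones:
  rule 4 (unconditioned shift): pupolnomol → fufolnomol
  rule 5 (pre-nasal raising): fufolnomol → fufolnumol
  ⇒ as a loan: fufolnumol
Motasen 'fofolnamol' matches the inherited outcome exactly, so it is an inherited cognate, not a loan.

inherited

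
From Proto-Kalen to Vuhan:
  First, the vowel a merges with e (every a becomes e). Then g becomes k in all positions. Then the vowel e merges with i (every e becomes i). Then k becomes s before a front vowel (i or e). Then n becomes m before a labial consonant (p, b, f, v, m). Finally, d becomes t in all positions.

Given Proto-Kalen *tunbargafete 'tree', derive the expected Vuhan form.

Vuhan: start from *tunbargafete.
  rule 1 (vowel merger): tunbargafete → tunbergefete
  rule 2 (unconditioned shift): tunbergefete → tunberkefete
  rule 3 (vowel merger): tunberkefete → tunbirkifiti
  rule 4 (palatalisation): tunbirkifiti → tunbirsifiti
  rule 5 (nasal place assimilation): tunbirsifiti → tumbirsifiti
  rule 6: no change — tumbirsifiti
  ⇒ Vuhan tumbirsifiti

tumbirsifiti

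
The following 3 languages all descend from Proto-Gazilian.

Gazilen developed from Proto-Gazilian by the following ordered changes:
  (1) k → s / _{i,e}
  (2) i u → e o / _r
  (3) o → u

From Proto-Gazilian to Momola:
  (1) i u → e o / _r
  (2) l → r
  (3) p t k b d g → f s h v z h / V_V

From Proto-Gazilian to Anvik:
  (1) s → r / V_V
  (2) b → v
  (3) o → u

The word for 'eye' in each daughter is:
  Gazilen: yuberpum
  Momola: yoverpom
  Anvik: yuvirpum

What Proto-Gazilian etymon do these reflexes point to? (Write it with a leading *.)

*yobirpom

Position 2: Gazilen has u, Momola has o, Anvik has u. Taking the neighbouring segments as reconstructed: Gazilen u could go back to *o or *u; Momola o can only go back to *o; Anvik u could go back to *o or *u — the one source consistent with every daughter is *o.
Position 3: Gazilen has b, Momola has v, Anvik has v. Gazilen preserves b here (none of its changes turn any other segment into b), so the proto-segment is *b.
Verify the candidate proto-form against each daughter:
Gazilen: start from *yobirpom.
  rule 1: no change — yobirpom
  rule 2 (pre-rhotic lowering): yobirpom → yoberpom
  rule 3 (vowel merger): yoberpom → yuberpum
  ⇒ Gazilen yuberpum
Momola: *yobirpom > yoberpom > yoverpom  (by pre-rhotic lowering, intervocalic lenition)
Anvik: *yobirpom
  yobirpom (rule 1 does not apply)
  yobirpom → yovirpom   [unconditioned shift]
  yovirpom → yuvirpum   [vowel merger]
  giving Anvik yuvirpum.
Only *yobirpom yields all of Gazilen yuberpum, Momola yoverpom, Anvik yuvirpum.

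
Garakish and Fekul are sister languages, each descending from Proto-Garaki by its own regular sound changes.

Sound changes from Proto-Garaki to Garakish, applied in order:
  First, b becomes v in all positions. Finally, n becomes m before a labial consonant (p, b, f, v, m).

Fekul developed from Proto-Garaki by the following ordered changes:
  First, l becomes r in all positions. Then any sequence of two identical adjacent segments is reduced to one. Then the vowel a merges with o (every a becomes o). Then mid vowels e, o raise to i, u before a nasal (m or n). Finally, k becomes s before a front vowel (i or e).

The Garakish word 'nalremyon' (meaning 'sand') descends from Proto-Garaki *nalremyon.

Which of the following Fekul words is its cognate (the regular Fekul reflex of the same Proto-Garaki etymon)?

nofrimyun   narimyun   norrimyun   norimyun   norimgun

Fekul: *nalremyon > narremyon > naremyon > noremyon > norimyun  (by unconditioned shift, degemination, vowel merger, pre-nasal raising)
Among the options, 'norimyun' alone shows every Fekul change applied in order.

norimyun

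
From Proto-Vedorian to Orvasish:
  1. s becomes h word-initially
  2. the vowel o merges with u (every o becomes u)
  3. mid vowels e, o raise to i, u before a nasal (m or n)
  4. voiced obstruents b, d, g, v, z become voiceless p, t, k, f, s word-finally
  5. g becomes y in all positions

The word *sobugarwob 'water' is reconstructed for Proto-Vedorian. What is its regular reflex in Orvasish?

hubuyarwup

Orvasish: *sobugarwob > hobugarwob > hubugarwub > hubugarwup > hubuyarwup  (by debuccalisation, vowel merger, final devoicing, unconditioned shift)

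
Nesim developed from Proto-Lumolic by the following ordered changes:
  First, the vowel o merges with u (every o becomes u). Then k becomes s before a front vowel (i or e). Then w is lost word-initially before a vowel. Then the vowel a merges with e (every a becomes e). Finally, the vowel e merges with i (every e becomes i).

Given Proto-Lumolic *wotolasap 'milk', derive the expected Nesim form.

Nesim: start from *wotolasap.
  rule 1 (vowel merger): wotolasap → wutulasap
  rule 2: no change — wutulasap
  rule 3 (glide loss): wutulasap → utulasap
  rule 4 (vowel merger): utulasap → utulesep
  rule 5 (vowel merger): utulesep → utulisip
  ⇒ Nesim utulisip

utulisip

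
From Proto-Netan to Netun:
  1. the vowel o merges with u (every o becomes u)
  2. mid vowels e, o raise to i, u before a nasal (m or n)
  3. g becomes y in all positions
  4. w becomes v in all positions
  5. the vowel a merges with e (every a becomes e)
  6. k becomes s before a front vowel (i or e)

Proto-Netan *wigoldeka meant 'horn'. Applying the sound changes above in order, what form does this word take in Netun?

Netun: *wigoldeka > wiguldeka > wiyuldeka > viyuldeka > viyuldeke > viyuldese  (by vowel merger, unconditioned shift, unconditioned shift, vowel merger, palatalisation)

viyuldese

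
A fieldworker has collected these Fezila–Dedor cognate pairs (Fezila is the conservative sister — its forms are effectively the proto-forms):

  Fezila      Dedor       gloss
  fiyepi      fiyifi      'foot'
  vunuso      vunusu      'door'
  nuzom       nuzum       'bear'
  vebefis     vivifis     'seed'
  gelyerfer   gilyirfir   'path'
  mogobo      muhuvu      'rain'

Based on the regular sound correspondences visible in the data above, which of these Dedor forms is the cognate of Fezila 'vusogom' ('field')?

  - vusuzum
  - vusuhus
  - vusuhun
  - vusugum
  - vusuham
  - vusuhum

mogobo ~ muhuvu — Fezila o corresponds to Dedor u after a consonant, before a consonant other than r, m, n, p, b, f, v.
mogobo ~ muhuvu — Fezila g corresponds to Dedor h between vowels (before a back vowel).
nuzom ~ nuzum — Fezila o corresponds to Dedor u after a consonant, before a nasal.
Applying these to Fezila 'vusogom':
  vusogom → vusugom   (o→u after a consonant, before a consonant other than r, m, n, p, b, f, v)
  vusugom → vusuhom   (g→h between vowels (before a back vowel))
  vusuhom → vusuhum   (o→u after a consonant, before a nasal)
So the Dedor cognate is 'vusuhum'.

vusuhum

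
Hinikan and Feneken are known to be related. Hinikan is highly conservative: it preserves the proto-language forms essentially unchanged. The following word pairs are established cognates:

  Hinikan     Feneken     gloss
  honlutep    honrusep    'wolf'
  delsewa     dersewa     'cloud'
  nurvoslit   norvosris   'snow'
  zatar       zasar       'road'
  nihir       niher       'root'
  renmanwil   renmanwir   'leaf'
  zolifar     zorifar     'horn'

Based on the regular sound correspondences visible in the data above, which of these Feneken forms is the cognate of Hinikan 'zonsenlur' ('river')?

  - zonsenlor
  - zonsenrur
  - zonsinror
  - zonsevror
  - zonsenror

zonsenror

honlutep ~ honrusep — Hinikan l corresponds to Feneken r after a consonant, before a back vowel.
nurvoslit ~ norvosris — Hinikan u corresponds to Feneken o after a consonant, before r.
Applying these to Hinikan 'zonsenlur':
  zonsenlur → zonsenrur   (l→r after a consonant, before a back vowel)
  zonsenrur → zonsenror   (u→o after a consonant, before r)
So the Feneken cognate is 'zonsenror'.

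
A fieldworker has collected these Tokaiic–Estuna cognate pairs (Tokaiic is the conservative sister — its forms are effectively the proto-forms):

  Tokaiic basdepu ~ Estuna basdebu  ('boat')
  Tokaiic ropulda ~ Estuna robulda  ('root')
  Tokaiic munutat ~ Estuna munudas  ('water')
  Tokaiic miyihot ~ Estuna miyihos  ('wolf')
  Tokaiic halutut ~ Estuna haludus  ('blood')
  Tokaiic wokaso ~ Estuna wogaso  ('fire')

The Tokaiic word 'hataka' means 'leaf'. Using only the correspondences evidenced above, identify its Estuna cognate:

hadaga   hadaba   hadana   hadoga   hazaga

hadaga

munutat ~ munudas — Tokaiic t corresponds to Estuna d between vowels (before a back vowel).
wokaso ~ wogaso — Tokaiic k corresponds to Estuna g between vowels (before a back vowel).
Applying these to Tokaiic 'hataka':
  hataka → hadaka   (t→d between vowels (before a back vowel))
  hadaka → hadaga   (k→g between vowels (before a back vowel))
So the Estuna cognate is 'hadaga'.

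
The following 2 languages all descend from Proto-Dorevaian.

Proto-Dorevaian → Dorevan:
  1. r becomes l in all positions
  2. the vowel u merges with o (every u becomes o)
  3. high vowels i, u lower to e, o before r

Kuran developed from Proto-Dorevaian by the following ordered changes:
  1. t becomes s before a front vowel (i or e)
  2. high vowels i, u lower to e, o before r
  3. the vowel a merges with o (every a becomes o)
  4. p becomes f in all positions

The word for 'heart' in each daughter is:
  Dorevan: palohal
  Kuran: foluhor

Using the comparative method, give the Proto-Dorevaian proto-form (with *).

Position 6: Dorevan has a, Kuran has o. Dorevan preserves a here (none of its changes turn any other segment into a), so the proto-segment is *a.
Position 2: Dorevan has a, Kuran has o. Dorevan preserves a here (none of its changes turn any other segment into a), so the proto-segment is *a.
Continuing position by position gives *paluhar; check it forward:
Dorevan: *paluhar
  paluhar → paluhal   [unconditioned shift]
  paluhal → palohal   [vowel merger]
  palohal (rule 3 does not apply)
  giving Dorevan palohal.
Kuran: start from *paluhar.
  rule 1: no change — paluhar
  rule 2: no change — paluhar
  rule 3 (vowel merger): paluhar → poluhor
  rule 4 (unconditioned shift): poluhor → foluhor
  ⇒ Kuran foluhor
*paluhar is the unique common source.

*paluhar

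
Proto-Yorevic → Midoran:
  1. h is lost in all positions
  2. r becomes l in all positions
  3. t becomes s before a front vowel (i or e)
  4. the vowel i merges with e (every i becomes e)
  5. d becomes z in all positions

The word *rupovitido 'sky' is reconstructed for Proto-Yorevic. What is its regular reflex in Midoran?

Midoran: *rupovitido > lupovitido > lupovisido > lupovesedo > lupovesezo  (by unconditioned shift, palatalisation, vowel merger, unconditioned shift)

lupovesezo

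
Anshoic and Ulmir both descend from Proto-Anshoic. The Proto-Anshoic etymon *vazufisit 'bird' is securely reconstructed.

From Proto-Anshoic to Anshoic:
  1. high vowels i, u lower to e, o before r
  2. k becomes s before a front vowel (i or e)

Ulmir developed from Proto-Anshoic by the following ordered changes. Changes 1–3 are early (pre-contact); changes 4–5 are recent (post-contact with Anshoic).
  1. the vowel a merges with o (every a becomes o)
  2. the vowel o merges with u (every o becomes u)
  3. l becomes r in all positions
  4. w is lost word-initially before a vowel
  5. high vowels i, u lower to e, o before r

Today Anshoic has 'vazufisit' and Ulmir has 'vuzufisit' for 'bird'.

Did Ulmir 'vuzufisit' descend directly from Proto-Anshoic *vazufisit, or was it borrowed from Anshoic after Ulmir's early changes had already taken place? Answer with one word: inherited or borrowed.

inherited

If inherited, *vazufisit would pass through all of Ulmir's changes:
Ulmir: *vazufisit
  vazufisit → vozufisit   [vowel merger]
  vozufisit → vuzufisit   [vowel merger]
  vuzufisit (rule 3 does not apply)
  vuzufisit (rule 4 does not apply)
  vuzufisit (rule 5 does not apply)
  giving Ulmir vuzufisit.
If borrowed from Anshoic 'vazufisit' after the early changes, it would undergo only the recent ones:
  rule 4 (glide loss): no change (vazufisit)
  rule 5 (pre-rhotic lowering): no change (vazufisit)
  ⇒ as a loan: vazufisit
Ulmir 'vuzufisit' matches the inherited outcome exactly, so it is an inherited cognate, not a loan.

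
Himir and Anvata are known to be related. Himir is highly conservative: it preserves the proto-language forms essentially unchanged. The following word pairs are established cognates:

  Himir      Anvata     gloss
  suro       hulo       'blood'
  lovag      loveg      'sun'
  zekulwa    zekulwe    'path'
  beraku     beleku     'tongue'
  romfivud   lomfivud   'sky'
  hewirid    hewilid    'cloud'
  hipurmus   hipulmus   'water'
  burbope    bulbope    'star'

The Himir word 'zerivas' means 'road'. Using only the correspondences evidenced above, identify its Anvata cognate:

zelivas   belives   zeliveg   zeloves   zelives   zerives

zelives

hewirid ~ hewilid — Himir r corresponds to Anvata l between vowels (before a front vowel).
lovag ~ loveg, beraku ~ beleku — Himir a corresponds to Anvata e after a consonant, before a consonant other than r, m, n, p, b, f, v.
Applying these to Himir 'zerivas':
  zerivas → zelivas   (r→l between vowels (before a front vowel))
  zelivas → zelives   (a→e after a consonant, before a consonant other than r, m, n, p, b, f, v)
So the Anvata cognate is 'zelives'.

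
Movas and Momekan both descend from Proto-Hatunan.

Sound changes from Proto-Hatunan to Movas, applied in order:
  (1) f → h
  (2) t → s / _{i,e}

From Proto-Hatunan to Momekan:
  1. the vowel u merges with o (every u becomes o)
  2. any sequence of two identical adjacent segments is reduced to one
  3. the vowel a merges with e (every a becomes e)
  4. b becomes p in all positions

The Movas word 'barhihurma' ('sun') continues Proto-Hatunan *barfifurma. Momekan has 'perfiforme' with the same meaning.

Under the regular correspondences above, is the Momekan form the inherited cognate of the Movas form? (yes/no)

Derive the expected Momekan reflex of *barfifurma:
Momekan: start from *barfifurma.
  rule 1 (vowel merger): barfifurma → barfiforma
  rule 2: no change — barfiforma
  rule 3 (vowel merger): barfiforma → berfiforme
  rule 4 (unconditioned shift): berfiforme → perfiforme
  ⇒ Momekan perfiforme
Momekan 'perfiforme' matches the regular reflex exactly, so the pair is cognate.

yes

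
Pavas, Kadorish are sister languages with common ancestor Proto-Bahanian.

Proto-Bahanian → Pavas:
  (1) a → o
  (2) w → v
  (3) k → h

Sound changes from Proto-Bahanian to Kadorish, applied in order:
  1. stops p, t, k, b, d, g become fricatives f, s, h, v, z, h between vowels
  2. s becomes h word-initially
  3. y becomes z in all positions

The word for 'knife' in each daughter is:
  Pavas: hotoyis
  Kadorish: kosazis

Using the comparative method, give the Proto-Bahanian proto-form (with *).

Position 3: Pavas has t, Kadorish has s. Pavas preserves t here (none of its changes turn any other segment into t), so the proto-segment is *t.
Position 5: Pavas has y, Kadorish has z. Pavas preserves y here (none of its changes turn any other segment into y), so the proto-segment is *y.
Verify the candidate proto-form against each daughter:
Pavas: *kotayis
  kotayis → kotoyis   [vowel merger]
  kotoyis (rule 2 does not apply)
  kotoyis → hotoyis   [unconditioned shift]
  giving Pavas hotoyis.
Kadorish: *kotayis
  kotayis → kosayis   [intervocalic lenition]
  kosayis (rule 2 does not apply)
  kosayis → kosazis   [unconditioned shift]
  giving Kadorish kosazis.
*kotayis is the unique common source.

*kotayis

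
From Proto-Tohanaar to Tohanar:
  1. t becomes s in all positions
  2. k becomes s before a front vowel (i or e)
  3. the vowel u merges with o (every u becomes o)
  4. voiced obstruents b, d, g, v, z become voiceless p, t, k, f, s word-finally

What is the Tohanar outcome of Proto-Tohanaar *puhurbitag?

Tohanar: *puhurbitag > puhurbisag > pohorbisag > pohorbisak  (by unconditioned shift, vowel merger, final devoicing)

pohorbisak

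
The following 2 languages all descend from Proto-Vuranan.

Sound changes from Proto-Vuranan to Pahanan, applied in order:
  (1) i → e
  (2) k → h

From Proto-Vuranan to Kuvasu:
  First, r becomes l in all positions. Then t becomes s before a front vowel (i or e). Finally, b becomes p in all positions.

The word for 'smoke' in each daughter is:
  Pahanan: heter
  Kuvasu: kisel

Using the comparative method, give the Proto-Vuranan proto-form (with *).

*kiter

Position 5: Pahanan has r, Kuvasu has l. Pahanan preserves r here (none of its changes turn any other segment into r), so the proto-segment is *r.
Position 1: Pahanan has h, Kuvasu has k. Kuvasu preserves k here (none of its changes turn any other segment into k), so the proto-segment is *k.
Continuing position by position gives *kiter; check it forward:
Pahanan: start from *kiter.
  rule 1 (vowel merger): kiter → keter
  rule 2 (unconditioned shift): keter → heter
  ⇒ Pahanan heter
Kuvasu: start from *kiter.
  rule 1 (unconditioned shift): kiter → kitel
  rule 2 (palatalisation): kitel → kisel
  rule 3: no change — kisel
  ⇒ Kuvasu kisel
No other proto-form is consistent with every reflex, so the reconstruction is *kiter.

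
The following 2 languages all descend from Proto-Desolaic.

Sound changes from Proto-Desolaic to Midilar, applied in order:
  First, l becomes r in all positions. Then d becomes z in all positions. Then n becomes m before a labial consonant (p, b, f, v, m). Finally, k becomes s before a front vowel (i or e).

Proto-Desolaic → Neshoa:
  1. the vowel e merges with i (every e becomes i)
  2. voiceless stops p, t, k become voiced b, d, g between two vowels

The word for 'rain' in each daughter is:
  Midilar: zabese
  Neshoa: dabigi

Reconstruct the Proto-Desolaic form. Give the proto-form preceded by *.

*dabeke

Position 5: Midilar has s, Neshoa has g. Taking the neighbouring segments as reconstructed: Midilar s could go back to *k or *s; Neshoa g could go back to *k or *g — the one source consistent with every daughter is *k.
Position 6: Midilar has e, Neshoa has i. Midilar preserves e here (none of its changes turn any other segment into e), so the proto-segment is *e.
This points to *dabeke. Verify forward in each daughter:
Midilar: *dabeke
  dabeke (rule 1 does not apply)
  dabeke → zabeke   [unconditioned shift]
  zabeke (rule 3 does not apply)
  zabeke → zabese   [palatalisation]
  giving Midilar zabese.
Neshoa: *dabeke > dabiki > dabigi  (by vowel merger, intervocalic voicing)
No other proto-form is consistent with every reflex, so the reconstruction is *dabeke.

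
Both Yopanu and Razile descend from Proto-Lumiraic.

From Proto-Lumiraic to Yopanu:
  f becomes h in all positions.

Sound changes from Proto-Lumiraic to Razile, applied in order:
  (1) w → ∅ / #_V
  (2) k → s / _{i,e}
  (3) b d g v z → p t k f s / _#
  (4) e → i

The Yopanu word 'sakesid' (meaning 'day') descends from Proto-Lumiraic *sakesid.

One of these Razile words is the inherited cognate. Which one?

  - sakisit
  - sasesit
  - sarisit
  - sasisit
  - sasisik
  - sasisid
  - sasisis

sasisit

Razile: *sakesid
  sakesid (rule 1 does not apply)
  sakesid → sasesid   [palatalisation]
  sasesid → sasesit   [final devoicing]
  sasesit → sasisit   [vowel merger]
  giving Razile sasisit.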